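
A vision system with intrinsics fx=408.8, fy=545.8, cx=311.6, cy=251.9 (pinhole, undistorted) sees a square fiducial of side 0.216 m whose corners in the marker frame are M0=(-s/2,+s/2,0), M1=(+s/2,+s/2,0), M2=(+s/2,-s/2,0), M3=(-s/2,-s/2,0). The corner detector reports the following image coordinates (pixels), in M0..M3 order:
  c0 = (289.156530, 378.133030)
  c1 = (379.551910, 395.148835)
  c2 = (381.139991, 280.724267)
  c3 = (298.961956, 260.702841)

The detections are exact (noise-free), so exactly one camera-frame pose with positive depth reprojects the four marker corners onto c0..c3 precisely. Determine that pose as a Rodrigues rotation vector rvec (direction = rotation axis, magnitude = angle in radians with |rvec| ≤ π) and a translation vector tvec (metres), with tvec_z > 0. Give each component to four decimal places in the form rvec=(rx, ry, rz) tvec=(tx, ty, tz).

Intrinsics K: fx=408.8, fy=545.8, cx=311.6, cy=251.9
Marker side s = 0.216 m; corners in marker frame (Z=0):
  M0 = (-0.1080, +0.1080, 0)
  M1 = (+0.1080, +0.1080, 0)
  M2 = (+0.1080, -0.1080, 0)
  M3 = (-0.1080, -0.1080, 0)
Detected image corners:
  c0 = (289.156530, 378.133030) px
  c1 = (379.551910, 395.148835) px
  c2 = (381.139991, 280.724267) px
  c3 = (298.961956, 260.702841) px
Planar DLT: solve 8×8 A·h = b for H (H[2,2]=1):
  H  [+462.14902 -170.46127 +338.21259]
  H  [+148.00317 +395.73730 +326.18358]
  H  [+0.18847 -0.42845 +1.00000]
B = K⁻¹H; ‖b₁‖=1.021421, ‖b₂‖=1.021421; λ = 2/(‖b₁‖+‖b₂‖) = 0.979028, sign → tz>0 ⇒ λ=+0.979028
r₁ = λ·B[:,0] = (+0.96615,+0.18032,+0.18452); r₂ = λ·B[:,1] = (-0.08851,+0.90345,-0.41947)
r₃ = r₁×r₂ = (-0.24234,+0.38893,+0.88882); SVD([r₁ r₂ r₃]) → R = UVᵀ:
  R  [+0.96615 -0.08851 -0.24234]
  R  [+0.18032 +0.90345 +0.38893]
  R  [+0.18452 -0.41947 +0.88882]
t = (+0.06373, +0.13325, +0.97903) m
tr R = 2.758412; θ = arccos((tr R − 1)/2) = 0.496603 rad = 28.453°
axis k = ((R−Rᵀ)₃₂, (R−Rᵀ)₁₃, (R−Rᵀ)₂₁) / (2 sinθ) = (-0.848370, -0.447970, +0.282118)
rvec = θ·k = (-0.421303, -0.222463, +0.140101)

rvec=(-0.4213, -0.2225, 0.1401) tvec=(0.0637, 0.1332, 0.9790)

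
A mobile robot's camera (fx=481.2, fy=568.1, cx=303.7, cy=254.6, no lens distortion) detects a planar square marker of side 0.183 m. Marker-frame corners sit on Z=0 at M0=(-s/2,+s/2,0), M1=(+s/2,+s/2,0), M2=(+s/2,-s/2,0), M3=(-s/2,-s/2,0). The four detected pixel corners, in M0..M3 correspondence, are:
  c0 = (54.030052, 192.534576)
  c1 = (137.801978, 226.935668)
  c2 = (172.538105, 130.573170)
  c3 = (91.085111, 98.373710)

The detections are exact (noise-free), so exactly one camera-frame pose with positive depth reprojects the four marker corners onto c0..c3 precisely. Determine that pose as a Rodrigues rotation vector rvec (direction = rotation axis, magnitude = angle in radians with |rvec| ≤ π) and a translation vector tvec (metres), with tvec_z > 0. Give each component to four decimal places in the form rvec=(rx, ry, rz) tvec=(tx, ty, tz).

Intrinsics K: fx=481.2, fy=568.1, cx=303.7, cy=254.6
Marker side s = 0.183 m; corners in marker frame (Z=0):
  M0 = (-0.0915, +0.0915, 0)
  M1 = (+0.0915, +0.0915, 0)
  M2 = (+0.0915, -0.0915, 0)
  M3 = (-0.0915, -0.0915, 0)
Detected image corners:
  c0 = (54.030052, 192.534576) px
  c1 = (137.801978, 226.935668) px
  c2 = (172.538105, 130.573170) px
  c3 = (91.085111, 98.373710) px
Planar DLT: solve 8×8 A·h = b for H (H[2,2]=1):
  H  [+444.14573 -216.77404 +113.92228]
  H  [+171.64206 +491.21231 +161.22019]
  H  [-0.06309 -0.18080 +1.00000]
B = K⁻¹H; ‖b₁‖=1.019883, ‖b₂‖=1.019883; λ = 2/(‖b₁‖+‖b₂‖) = 0.980505, sign → tz>0 ⇒ λ=+0.980505
r₁ = λ·B[:,0] = (+0.94404,+0.32397,-0.06186); r₂ = λ·B[:,1] = (-0.32982,+0.92725,-0.17728)
r₃ = r₁×r₂ = (-0.00007,+0.18776,+0.98222); SVD([r₁ r₂ r₃]) → R = UVᵀ:
  R  [+0.94404 -0.32982 -0.00007]
  R  [+0.32397 +0.92725 +0.18776]
  R  [-0.06186 -0.17728 +0.98222]
t = (-0.38670, -0.16117, +0.98050) m
tr R = 2.853509; θ = arccos((tr R − 1)/2) = 0.385117 rad = 22.066°
axis k = ((R−Rᵀ)₃₂, (R−Rᵀ)₁₃, (R−Rᵀ)₂₁) / (2 sinθ) = (-0.485849, +0.082238, +0.870166)
rvec = θ·k = (-0.187109, +0.031671, +0.335116)

rvec=(-0.1871, 0.0317, 0.3351) tvec=(-0.3867, -0.1612, 0.9805)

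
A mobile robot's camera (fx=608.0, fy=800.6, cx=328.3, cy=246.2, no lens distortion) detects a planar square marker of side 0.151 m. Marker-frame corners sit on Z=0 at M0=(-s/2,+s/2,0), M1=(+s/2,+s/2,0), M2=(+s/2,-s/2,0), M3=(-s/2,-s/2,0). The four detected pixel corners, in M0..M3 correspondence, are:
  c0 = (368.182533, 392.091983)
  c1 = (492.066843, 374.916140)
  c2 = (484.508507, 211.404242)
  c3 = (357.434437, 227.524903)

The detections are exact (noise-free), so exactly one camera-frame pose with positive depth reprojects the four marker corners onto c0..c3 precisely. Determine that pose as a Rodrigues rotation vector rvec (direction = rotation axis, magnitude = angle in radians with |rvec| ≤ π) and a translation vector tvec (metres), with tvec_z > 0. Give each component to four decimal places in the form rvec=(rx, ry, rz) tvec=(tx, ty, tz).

Intrinsics K: fx=608.0, fy=800.6, cx=328.3, cy=246.2
Marker side s = 0.151 m; corners in marker frame (Z=0):
  M0 = (-0.0755, +0.0755, 0)
  M1 = (+0.0755, +0.0755, 0)
  M2 = (+0.0755, -0.0755, 0)
  M3 = (-0.0755, -0.0755, 0)
Detected image corners:
  c0 = (368.182533, 392.091983) px
  c1 = (492.066843, 374.916140) px
  c2 = (484.508507, 211.404242) px
  c3 = (357.434437, 227.524903) px
Planar DLT: solve 8×8 A·h = b for H (H[2,2]=1):
  H  [+856.06933 +130.37135 +425.88540]
  H  [-92.43479 +1135.79010 +302.46282]
  H  [+0.05925 +0.16403 +1.00000]
B = K⁻¹H; ‖b₁‖=1.383765, ‖b₂‖=1.383765; λ = 2/(‖b₁‖+‖b₂‖) = 0.722666, sign → tz>0 ⇒ λ=+0.722666
r₁ = λ·B[:,0] = (+0.99440,-0.09660,+0.04282); r₂ = λ·B[:,1] = (+0.09095,+0.98878,+0.11854)
r₃ = r₁×r₂ = (-0.05379,-0.11398,+0.99203); SVD([r₁ r₂ r₃]) → R = UVᵀ:
  R  [+0.99440 +0.09095 -0.05379]
  R  [-0.09660 +0.98878 -0.11398]
  R  [+0.04282 +0.11854 +0.99203]
t = (+0.11599, +0.05079, +0.72267) m
tr R = 2.975203; θ = arccos((tr R − 1)/2) = 0.157633 rad = 9.032°
axis k = ((R−Rᵀ)₃₂, (R−Rᵀ)₁₃, (R−Rᵀ)₂₁) / (2 sinθ) = (+0.740583, -0.307683, -0.597384)
rvec = θ·k = (+0.116741, -0.048501, -0.094168)

rvec=(0.1167, -0.0485, -0.0942) tvec=(0.1160, 0.0508, 0.7227)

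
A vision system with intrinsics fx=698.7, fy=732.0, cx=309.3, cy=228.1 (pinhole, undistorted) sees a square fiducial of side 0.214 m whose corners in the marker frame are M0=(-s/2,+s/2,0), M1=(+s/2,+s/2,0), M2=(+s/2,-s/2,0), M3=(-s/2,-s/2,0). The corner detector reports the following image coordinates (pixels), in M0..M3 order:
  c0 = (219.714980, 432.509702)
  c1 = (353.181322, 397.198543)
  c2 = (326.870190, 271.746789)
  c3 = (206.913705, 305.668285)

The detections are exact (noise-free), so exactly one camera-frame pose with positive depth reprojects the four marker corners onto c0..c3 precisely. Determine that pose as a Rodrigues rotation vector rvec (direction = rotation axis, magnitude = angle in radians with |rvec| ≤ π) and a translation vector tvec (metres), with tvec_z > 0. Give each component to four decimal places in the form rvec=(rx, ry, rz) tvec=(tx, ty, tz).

rvec=(-0.5675, 0.1679, -0.2347) tvec=(-0.0545, 0.1862, 1.1306)

Intrinsics K: fx=698.7, fy=732.0, cx=309.3, cy=228.1
Marker side s = 0.214 m; corners in marker frame (Z=0):
  M0 = (-0.1070, +0.1070, 0)
  M1 = (+0.1070, +0.1070, 0)
  M2 = (+0.1070, -0.1070, 0)
  M3 = (-0.1070, -0.1070, 0)
Detected image corners:
  c0 = (219.714980, 432.509702) px
  c1 = (353.181322, 397.198543) px
  c2 = (326.870190, 271.746789) px
  c3 = (206.913705, 305.668285) px
Planar DLT: solve 8×8 A·h = b for H (H[2,2]=1):
  H  [+567.84405 -43.24274 +275.60762]
  H  [-190.35744 +418.67405 +348.65505]
  H  [-0.08178 -0.48560 +1.00000]
B = K⁻¹H; ‖b₁‖=0.884516, ‖b₂‖=0.884516; λ = 2/(‖b₁‖+‖b₂‖) = 1.130562, sign → tz>0 ⇒ λ=+1.130562
r₁ = λ·B[:,0] = (+0.95975,-0.26519,-0.09245); r₂ = λ·B[:,1] = (+0.17306,+0.81771,-0.54900)
r₃ = r₁×r₂ = (+0.22119,+0.51090,+0.83069); SVD([r₁ r₂ r₃]) → R = UVᵀ:
  R  [+0.95975 +0.17306 +0.22119]
  R  [-0.26519 +0.81771 +0.51090]
  R  [-0.09245 -0.54900 +0.83069]
t = (-0.05452, +0.18620, +1.13056) m
tr R = 2.608156; θ = arccos((tr R − 1)/2) = 0.636674 rad = 36.479°
axis k = ((R−Rᵀ)₃₂, (R−Rᵀ)₁₃, (R−Rᵀ)₂₁) / (2 sinθ) = (-0.891388, +0.263779, -0.368576)
rvec = θ·k = (-0.567523, +0.167941, -0.234662)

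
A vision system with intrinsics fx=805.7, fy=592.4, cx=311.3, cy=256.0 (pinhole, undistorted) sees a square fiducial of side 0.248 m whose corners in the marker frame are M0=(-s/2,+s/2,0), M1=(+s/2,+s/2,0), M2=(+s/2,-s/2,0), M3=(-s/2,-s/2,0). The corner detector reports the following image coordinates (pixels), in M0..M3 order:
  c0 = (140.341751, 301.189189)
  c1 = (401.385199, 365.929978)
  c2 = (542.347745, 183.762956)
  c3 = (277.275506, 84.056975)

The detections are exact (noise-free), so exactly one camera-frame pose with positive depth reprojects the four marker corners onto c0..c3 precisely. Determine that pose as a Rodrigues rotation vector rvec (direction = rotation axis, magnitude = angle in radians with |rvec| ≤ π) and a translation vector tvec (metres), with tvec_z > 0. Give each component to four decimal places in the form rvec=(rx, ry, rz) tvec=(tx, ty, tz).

rvec=(0.3154, -0.3176, 0.4200) tvec=(0.0282, -0.0164, 0.6479)

Intrinsics K: fx=805.7, fy=592.4, cx=311.3, cy=256.0
Marker side s = 0.248 m; corners in marker frame (Z=0):
  M0 = (-0.1240, +0.1240, 0)
  M1 = (+0.1240, +0.1240, 0)
  M2 = (+0.1240, -0.1240, 0)
  M3 = (-0.1240, -0.1240, 0)
Detected image corners:
  c0 = (140.341751, 301.189189) px
  c1 = (401.385199, 365.929978) px
  c2 = (542.347745, 183.762956) px
  c3 = (277.275506, 84.056975) px
Planar DLT: solve 8×8 A·h = b for H (H[2,2]=1):
  H  [+1250.64686 -439.30883 +346.38036]
  H  [+459.11023 +883.61431 +241.00517]
  H  [+0.55912 +0.35708 +1.00000]
B = K⁻¹H; ‖b₁‖=1.543566, ‖b₂‖=1.543566; λ = 2/(‖b₁‖+‖b₂‖) = 0.647850, sign → tz>0 ⇒ λ=+0.647850
r₁ = λ·B[:,0] = (+0.86567,+0.34555,+0.36223); r₂ = λ·B[:,1] = (-0.44262,+0.86635,+0.23134)
r₃ = r₁×r₂ = (-0.23388,-0.36059,+0.90293); SVD([r₁ r₂ r₃]) → R = UVᵀ:
  R  [+0.86567 -0.44262 -0.23388]
  R  [+0.34555 +0.86635 -0.36059]
  R  [+0.36223 +0.23134 +0.90293]
t = (+0.02821, -0.01640, +0.64785) m
tr R = 2.634950; θ = arccos((tr R − 1)/2) = 0.613783 rad = 35.167°
axis k = ((R−Rᵀ)₃₂, (R−Rᵀ)₁₃, (R−Rᵀ)₂₁) / (2 sinθ) = (+0.513859, -0.517482, +0.684223)
rvec = θ·k = (+0.315398, -0.317622, +0.419964)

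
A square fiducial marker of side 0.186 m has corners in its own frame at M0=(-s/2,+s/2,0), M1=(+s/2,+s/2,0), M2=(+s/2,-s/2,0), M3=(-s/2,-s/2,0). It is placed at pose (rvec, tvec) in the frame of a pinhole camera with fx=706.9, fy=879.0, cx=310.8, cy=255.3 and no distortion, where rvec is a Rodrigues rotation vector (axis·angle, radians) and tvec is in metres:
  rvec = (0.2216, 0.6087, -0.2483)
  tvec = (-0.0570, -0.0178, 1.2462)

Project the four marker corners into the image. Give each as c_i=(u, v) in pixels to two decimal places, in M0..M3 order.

Intrinsics K: fx=706.9, fy=879.0, cx=310.8, cy=255.3
Marker side s = 0.186 m; corners in marker frame (Z=0):
  M0 = (-0.0930, +0.0930, 0)
  M1 = (+0.0930, +0.0930, 0)
  M2 = (+0.0930, -0.0930, 0)
  M3 = (-0.0930, -0.0930, 0)
rvec = (0.2216, 0.6087, -0.2483), |rvec| = θ = 0.69374 rad = 39.748°
Rodrigues: sinθ=0.63942, 1−cosθ=0.23114; R = I + sinθ·[k]× + (1−cosθ)·[k]×²:
    [+0.79244 +0.29364 +0.53461]
    [-0.16407 +0.94681 -0.27684]
    [-0.58746 +0.13166 +0.79847]
t = (-0.0570, -0.0178, 1.2462) m
M0: Pc = R·M0+t = (-0.10339, +0.08551, +1.31308); u = 706.9·(-0.10339)/1.31308 + 310.8 = 255.1403, v = 879.0·(+0.08551)/1.31308 + 255.3 = 312.5433
M1: Pc = R·M1+t = (+0.04401, +0.05499, +1.20381); u = 706.9·(+0.04401)/1.20381 + 310.8 = 336.6410, v = 879.0·(+0.05499)/1.20381 + 255.3 = 295.4556
M2: Pc = R·M2+t = (-0.01061, -0.12111, +1.17932); u = 706.9·(-0.01061)/1.17932 + 310.8 = 304.4396, v = 879.0·(-0.12111)/1.17932 + 255.3 = 165.0300
M3: Pc = R·M3+t = (-0.15801, -0.09059, +1.28859); u = 706.9·(-0.15801)/1.28859 + 310.8 = 224.1205, v = 879.0·(-0.09059)/1.28859 + 255.3 = 193.5021

c0=(255.14, 312.54) c1=(336.64, 295.46) c2=(304.44, 165.03) c3=(224.12, 193.50)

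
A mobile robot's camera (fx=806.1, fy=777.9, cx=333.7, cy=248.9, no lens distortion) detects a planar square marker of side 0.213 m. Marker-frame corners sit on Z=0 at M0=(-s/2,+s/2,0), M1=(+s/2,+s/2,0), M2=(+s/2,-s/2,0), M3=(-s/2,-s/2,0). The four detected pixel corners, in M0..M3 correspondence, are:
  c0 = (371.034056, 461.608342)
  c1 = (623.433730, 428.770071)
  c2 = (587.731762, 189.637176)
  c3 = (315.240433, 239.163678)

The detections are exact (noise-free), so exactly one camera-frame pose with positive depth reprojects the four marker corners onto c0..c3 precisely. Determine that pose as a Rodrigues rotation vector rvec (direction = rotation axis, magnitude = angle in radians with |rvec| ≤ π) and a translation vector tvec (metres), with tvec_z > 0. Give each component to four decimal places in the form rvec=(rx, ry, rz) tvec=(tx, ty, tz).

rvec=(0.2878, 0.1492, -0.2056) tvec=(0.1120, 0.0727, 0.6544)

Intrinsics K: fx=806.1, fy=777.9, cx=333.7, cy=248.9
Marker side s = 0.213 m; corners in marker frame (Z=0):
  M0 = (-0.1065, +0.1065, 0)
  M1 = (+0.1065, +0.1065, 0)
  M2 = (+0.1065, -0.1065, 0)
  M3 = (-0.1065, -0.1065, 0)
Detected image corners:
  c0 = (371.034056, 461.608342) px
  c1 = (623.433730, 428.770071) px
  c2 = (587.731762, 189.637176) px
  c3 = (315.240433, 239.163678) px
Planar DLT: solve 8×8 A·h = b for H (H[2,2]=1):
  H  [+1103.42611 +408.69297 +471.61700]
  H  [-279.71936 +1216.28624 +335.36953]
  H  [-0.26704 +0.40596 +1.00000]
B = K⁻¹H; ‖b₁‖=1.528091, ‖b₂‖=1.528091; λ = 2/(‖b₁‖+‖b₂‖) = 0.654411, sign → tz>0 ⇒ λ=+0.654411
r₁ = λ·B[:,0] = (+0.96813,-0.17940,-0.17475); r₂ = λ·B[:,1] = (+0.22181,+0.93820,+0.26567)
r₃ = r₁×r₂ = (+0.11629,-0.29596,+0.94809); SVD([r₁ r₂ r₃]) → R = UVᵀ:
  R  [+0.96813 +0.22181 +0.11629]
  R  [-0.17940 +0.93820 -0.29596]
  R  [-0.17475 +0.26567 +0.94809]
t = (+0.11196, +0.07274, +0.65441) m
tr R = 2.854425; θ = arccos((tr R − 1)/2) = 0.383895 rad = 21.996°
axis k = ((R−Rᵀ)₃₂, (R−Rᵀ)₁₃, (R−Rᵀ)₂₁) / (2 sinθ) = (+0.749770, +0.388546, -0.535609)
rvec = θ·k = (+0.287833, +0.149161, -0.205618)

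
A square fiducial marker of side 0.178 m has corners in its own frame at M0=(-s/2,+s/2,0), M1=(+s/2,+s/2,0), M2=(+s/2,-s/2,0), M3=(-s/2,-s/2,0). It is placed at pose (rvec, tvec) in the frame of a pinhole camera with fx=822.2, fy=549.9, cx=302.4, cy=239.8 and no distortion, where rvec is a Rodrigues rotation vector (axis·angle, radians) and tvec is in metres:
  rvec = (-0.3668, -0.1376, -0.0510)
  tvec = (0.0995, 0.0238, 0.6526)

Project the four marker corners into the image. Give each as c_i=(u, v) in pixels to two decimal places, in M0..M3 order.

c0=(326.84, 338.31) c1=(554.29, 330.52) c2=(515.86, 191.36) c3=(308.29, 193.13)

Intrinsics K: fx=822.2, fy=549.9, cx=302.4, cy=239.8
Marker side s = 0.178 m; corners in marker frame (Z=0):
  M0 = (-0.0890, +0.0890, 0)
  M1 = (+0.0890, +0.0890, 0)
  M2 = (+0.0890, -0.0890, 0)
  M3 = (-0.0890, -0.0890, 0)
rvec = (-0.3668, -0.1376, -0.0510), |rvec| = θ = 0.39507 rad = 22.636°
Rodrigues: sinθ=0.38487, 1−cosθ=0.07703; R = I + sinθ·[k]× + (1−cosθ)·[k]×²:
    [+0.98937 +0.07459 -0.12482]
    [-0.02477 +0.93232 +0.36080]
    [+0.14328 -0.35387 +0.92425]
t = (0.0995, 0.0238, 0.6526) m
M0: Pc = R·M0+t = (+0.01808, +0.10898, +0.60835); u = 822.2·(+0.01808)/0.60835 + 302.4 = 326.8417, v = 549.9·(+0.10898)/0.60835 + 239.8 = 338.3096
M1: Pc = R·M1+t = (+0.19419, +0.10457, +0.63386); u = 822.2·(+0.19419)/0.63386 + 302.4 = 554.2947, v = 549.9·(+0.10457)/0.63386 + 239.8 = 330.5202
M2: Pc = R·M2+t = (+0.18092, -0.06138, +0.69685); u = 822.2·(+0.18092)/0.69685 + 302.4 = 515.8597, v = 549.9·(-0.06138)/0.69685 + 239.8 = 191.3626
M3: Pc = R·M3+t = (+0.00481, -0.05697, +0.67134); u = 822.2·(+0.00481)/0.67134 + 302.4 = 308.2873, v = 549.9·(-0.05697)/0.67134 + 239.8 = 193.1346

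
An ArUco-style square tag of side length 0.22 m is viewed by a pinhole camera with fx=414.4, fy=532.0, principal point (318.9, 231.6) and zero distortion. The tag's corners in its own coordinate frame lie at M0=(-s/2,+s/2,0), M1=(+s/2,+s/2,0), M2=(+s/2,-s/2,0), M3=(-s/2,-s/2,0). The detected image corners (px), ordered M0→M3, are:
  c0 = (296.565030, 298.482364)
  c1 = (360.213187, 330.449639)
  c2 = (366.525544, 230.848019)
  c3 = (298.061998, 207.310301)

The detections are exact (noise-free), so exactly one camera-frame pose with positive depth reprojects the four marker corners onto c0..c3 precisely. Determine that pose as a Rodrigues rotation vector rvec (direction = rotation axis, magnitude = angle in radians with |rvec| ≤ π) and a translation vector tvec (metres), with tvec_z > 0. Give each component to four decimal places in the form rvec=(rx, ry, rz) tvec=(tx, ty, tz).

rvec=(0.3242, 0.6282, 0.1472) tvec=(0.0261, 0.0763, 1.1276)

Intrinsics K: fx=414.4, fy=532.0, cx=318.9, cy=231.6
Marker side s = 0.22 m; corners in marker frame (Z=0):
  M0 = (-0.1100, +0.1100, 0)
  M1 = (+0.1100, +0.1100, 0)
  M2 = (+0.1100, -0.1100, 0)
  M3 = (-0.1100, -0.1100, 0)
Detected image corners:
  c0 = (296.565030, 298.482364) px
  c1 = (360.213187, 330.449639) px
  c2 = (366.525544, 230.848019) px
  c3 = (298.061998, 207.310301) px
Planar DLT: solve 8×8 A·h = b for H (H[2,2]=1):
  H  [+138.12878 +82.74035 +328.49746]
  H  [-3.84773 +513.21992 +267.61168]
  H  [-0.48968 +0.30241 +1.00000]
B = K⁻¹H; ‖b₁‖=0.886856, ‖b₂‖=0.886856; λ = 2/(‖b₁‖+‖b₂‖) = 1.127578, sign → tz>0 ⇒ λ=+1.127578
r₁ = λ·B[:,0] = (+0.80075,+0.23222,-0.55215); r₂ = λ·B[:,1] = (-0.03727,+0.93933,+0.34099)
r₃ = r₁×r₂ = (+0.59783,-0.25247,+0.76082); SVD([r₁ r₂ r₃]) → R = UVᵀ:
  R  [+0.80075 -0.03727 +0.59783]
  R  [+0.23222 +0.93933 -0.25247]
  R  [-0.55215 +0.34099 +0.76082]
t = (+0.02611, +0.07633, +1.12758) m
tr R = 2.500903; θ = arccos((tr R − 1)/2) = 0.722051 rad = 41.371°
axis k = ((R−Rᵀ)₃₂, (R−Rᵀ)₁₃, (R−Rᵀ)₂₁) / (2 sinθ) = (+0.448964, +0.869981, +0.203875)
rvec = θ·k = (+0.324175, +0.628171, +0.147208)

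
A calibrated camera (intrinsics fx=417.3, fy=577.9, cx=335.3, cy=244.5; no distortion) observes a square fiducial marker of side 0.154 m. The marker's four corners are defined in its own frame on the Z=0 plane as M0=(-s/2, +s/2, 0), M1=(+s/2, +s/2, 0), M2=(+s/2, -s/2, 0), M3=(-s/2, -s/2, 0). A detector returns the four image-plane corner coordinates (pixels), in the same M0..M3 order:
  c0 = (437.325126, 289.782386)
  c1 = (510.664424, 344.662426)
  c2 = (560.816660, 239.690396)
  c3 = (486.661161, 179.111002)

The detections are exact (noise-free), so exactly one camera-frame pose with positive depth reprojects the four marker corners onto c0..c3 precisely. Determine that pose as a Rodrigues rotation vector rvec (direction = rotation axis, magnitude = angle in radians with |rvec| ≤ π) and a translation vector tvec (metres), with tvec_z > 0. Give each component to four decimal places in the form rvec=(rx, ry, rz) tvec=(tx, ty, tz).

Intrinsics K: fx=417.3, fy=577.9, cx=335.3, cy=244.5
Marker side s = 0.154 m; corners in marker frame (Z=0):
  M0 = (-0.0770, +0.0770, 0)
  M1 = (+0.0770, +0.0770, 0)
  M2 = (+0.0770, -0.0770, 0)
  M3 = (-0.0770, -0.0770, 0)
Detected image corners:
  c0 = (437.325126, 289.782386) px
  c1 = (510.664424, 344.662426) px
  c2 = (560.816660, 239.690396) px
  c3 = (486.661161, 179.111002) px
Planar DLT: solve 8×8 A·h = b for H (H[2,2]=1):
  H  [+590.53005 -211.86601 +499.07568]
  H  [+433.50618 +758.51203 +264.73445]
  H  [+0.22390 +0.22289 +1.00000]
B = K⁻¹H; ‖b₁‖=1.416142, ‖b₂‖=1.416142; λ = 2/(‖b₁‖+‖b₂‖) = 0.706144, sign → tz>0 ⇒ λ=+0.706144
r₁ = λ·B[:,0] = (+0.87224,+0.46282,+0.15811); r₂ = λ·B[:,1] = (-0.48498,+0.86025,+0.15739)
r₃ = r₁×r₂ = (-0.06317,-0.21396,+0.97480); SVD([r₁ r₂ r₃]) → R = UVᵀ:
  R  [+0.87224 -0.48498 -0.06317]
  R  [+0.46282 +0.86025 -0.21396]
  R  [+0.15811 +0.15739 +0.97480]
t = (+0.27714, +0.02472, +0.70614) m
tr R = 2.707284; θ = arccos((tr R − 1)/2) = 0.547859 rad = 31.390°
axis k = ((R−Rᵀ)₃₂, (R−Rᵀ)₁₃, (R−Rᵀ)₂₁) / (2 sinθ) = (+0.356485, -0.212409, +0.909836)
rvec = θ·k = (+0.195303, -0.116370, +0.498461)

rvec=(0.1953, -0.1164, 0.4985) tvec=(0.2771, 0.0247, 0.7061)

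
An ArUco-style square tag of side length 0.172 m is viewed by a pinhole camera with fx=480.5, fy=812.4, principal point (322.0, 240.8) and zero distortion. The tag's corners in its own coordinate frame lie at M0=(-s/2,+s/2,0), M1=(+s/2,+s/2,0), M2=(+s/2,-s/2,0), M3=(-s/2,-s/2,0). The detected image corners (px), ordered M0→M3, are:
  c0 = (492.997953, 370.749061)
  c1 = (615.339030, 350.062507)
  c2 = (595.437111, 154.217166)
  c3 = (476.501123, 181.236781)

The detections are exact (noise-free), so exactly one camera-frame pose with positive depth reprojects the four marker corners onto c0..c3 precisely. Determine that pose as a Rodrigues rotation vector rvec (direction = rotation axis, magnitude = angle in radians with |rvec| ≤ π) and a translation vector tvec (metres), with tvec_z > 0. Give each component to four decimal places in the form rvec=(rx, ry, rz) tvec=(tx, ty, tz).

Intrinsics K: fx=480.5, fy=812.4, cx=322.0, cy=240.8
Marker side s = 0.172 m; corners in marker frame (Z=0):
  M0 = (-0.0860, +0.0860, 0)
  M1 = (+0.0860, +0.0860, 0)
  M2 = (+0.0860, -0.0860, 0)
  M3 = (-0.0860, -0.0860, 0)
Detected image corners:
  c0 = (492.997953, 370.749061) px
  c1 = (615.339030, 350.062507) px
  c2 = (595.437111, 154.217166) px
  c3 = (476.501123, 181.236781) px
Planar DLT: solve 8×8 A·h = b for H (H[2,2]=1):
  H  [+588.15275 +33.25204 +543.88830]
  H  [-193.69407 +1084.83075 +263.17902]
  H  [-0.20754 -0.13279 +1.00000]
B = K⁻¹H; ‖b₁‖=1.390131, ‖b₂‖=1.390131; λ = 2/(‖b₁‖+‖b₂‖) = 0.719357, sign → tz>0 ⇒ λ=+0.719357
r₁ = λ·B[:,0] = (+0.98057,-0.12726,-0.14929); r₂ = λ·B[:,1] = (+0.11380,+0.98890,-0.09553)
r₃ = r₁×r₂ = (+0.15979,+0.07668,+0.98417); SVD([r₁ r₂ r₃]) → R = UVᵀ:
  R  [+0.98057 +0.11380 +0.15979]
  R  [-0.12726 +0.98890 +0.07668]
  R  [-0.14929 -0.09553 +0.98417]
t = (+0.33219, +0.01982, +0.71936) m
tr R = 2.953639; θ = arccos((tr R − 1)/2) = 0.215735 rad = 12.361°
axis k = ((R−Rᵀ)₃₂, (R−Rᵀ)₁₃, (R−Rᵀ)₂₁) / (2 sinθ) = (-0.402229, +0.721937, -0.563044)
rvec = θ·k = (-0.086775, +0.155747, -0.121468)

rvec=(-0.0868, 0.1557, -0.1215) tvec=(0.3322, 0.0198, 0.7194)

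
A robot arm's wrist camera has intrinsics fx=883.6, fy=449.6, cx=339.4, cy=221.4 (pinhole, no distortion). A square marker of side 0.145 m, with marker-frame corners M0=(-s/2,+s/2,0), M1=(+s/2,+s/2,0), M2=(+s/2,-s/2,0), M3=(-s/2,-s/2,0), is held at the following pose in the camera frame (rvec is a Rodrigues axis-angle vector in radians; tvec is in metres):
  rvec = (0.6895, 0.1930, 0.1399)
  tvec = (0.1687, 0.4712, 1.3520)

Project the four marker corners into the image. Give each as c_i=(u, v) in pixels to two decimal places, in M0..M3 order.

Intrinsics K: fx=883.6, fy=449.6, cx=339.4, cy=221.4
Marker side s = 0.145 m; corners in marker frame (Z=0):
  M0 = (-0.0725, +0.0725, 0)
  M1 = (+0.0725, +0.0725, 0)
  M2 = (+0.0725, -0.0725, 0)
  M3 = (-0.0725, -0.0725, 0)
rvec = (0.6895, 0.1930, 0.1399), |rvec| = θ = 0.72954 rad = 41.800°
Rodrigues: sinθ=0.66653, 1−cosθ=0.25452; R = I + sinθ·[k]× + (1−cosθ)·[k]×²:
    [+0.97283 -0.06418 +0.22246]
    [+0.19145 +0.76329 -0.61703]
    [-0.13020 +0.64286 +0.75484]
t = (0.1687, 0.4712, 1.3520) m
M0: Pc = R·M0+t = (+0.09352, +0.51266, +1.40805); u = 883.6·(+0.09352)/1.40805 + 339.4 = 398.0853, v = 449.6·(+0.51266)/1.40805 + 221.4 = 385.0957
M1: Pc = R·M1+t = (+0.23458, +0.54042, +1.38917); u = 883.6·(+0.23458)/1.38917 + 339.4 = 488.6061, v = 449.6·(+0.54042)/1.38917 + 221.4 = 396.3051
M2: Pc = R·M2+t = (+0.24388, +0.42974, +1.29595); u = 883.6·(+0.24388)/1.29595 + 339.4 = 505.6830, v = 449.6·(+0.42974)/1.29595 + 221.4 = 370.4886
M3: Pc = R·M3+t = (+0.10282, +0.40198, +1.31483); u = 883.6·(+0.10282)/1.31483 + 339.4 = 408.4996, v = 449.6·(+0.40198)/1.31483 + 221.4 = 358.8552

c0=(398.09, 385.10) c1=(488.61, 396.31) c2=(505.68, 370.49) c3=(408.50, 358.86)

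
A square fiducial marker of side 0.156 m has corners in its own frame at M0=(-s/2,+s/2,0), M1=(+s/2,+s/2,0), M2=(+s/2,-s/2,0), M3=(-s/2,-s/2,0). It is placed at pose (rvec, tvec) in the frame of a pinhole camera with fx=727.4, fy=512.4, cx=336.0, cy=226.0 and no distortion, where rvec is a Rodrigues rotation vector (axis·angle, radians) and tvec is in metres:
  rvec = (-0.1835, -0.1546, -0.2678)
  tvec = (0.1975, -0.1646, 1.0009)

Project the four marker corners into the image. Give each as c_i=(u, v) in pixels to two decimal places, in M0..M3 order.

c0=(443.99, 188.51) c1=(548.91, 169.75) c2=(513.26, 97.34) c3=(409.97, 113.64)

Intrinsics K: fx=727.4, fy=512.4, cx=336.0, cy=226.0
Marker side s = 0.156 m; corners in marker frame (Z=0):
  M0 = (-0.0780, +0.0780, 0)
  M1 = (+0.0780, +0.0780, 0)
  M2 = (+0.0780, -0.0780, 0)
  M3 = (-0.0780, -0.0780, 0)
rvec = (-0.1835, -0.1546, -0.2678), |rvec| = θ = 0.35957 rad = 20.602°
Rodrigues: sinθ=0.35187, 1−cosθ=0.06395; R = I + sinθ·[k]× + (1−cosθ)·[k]×²:
    [+0.95270 +0.27610 -0.12698]
    [-0.24803 +0.94787 +0.20005]
    [+0.17560 -0.15909 +0.97152]
t = (0.1975, -0.1646, 1.0009) m
M0: Pc = R·M0+t = (+0.14472, -0.07132, +0.97479); u = 727.4·(+0.14472)/0.97479 + 336.0 = 443.9949, v = 512.4·(-0.07132)/0.97479 + 226.0 = 188.5110
M1: Pc = R·M1+t = (+0.29335, -0.11001, +1.00219); u = 727.4·(+0.29335)/1.00219 + 336.0 = 548.9146, v = 512.4·(-0.11001)/1.00219 + 226.0 = 169.7525
M2: Pc = R·M2+t = (+0.25028, -0.25788, +1.02701); u = 727.4·(+0.25028)/1.02701 + 336.0 = 513.2630, v = 512.4·(-0.25788)/1.02701 + 226.0 = 97.3366
M3: Pc = R·M3+t = (+0.10165, -0.21919, +0.99961); u = 727.4·(+0.10165)/0.99961 + 336.0 = 409.9713, v = 512.4·(-0.21919)/0.99961 + 226.0 = 113.6449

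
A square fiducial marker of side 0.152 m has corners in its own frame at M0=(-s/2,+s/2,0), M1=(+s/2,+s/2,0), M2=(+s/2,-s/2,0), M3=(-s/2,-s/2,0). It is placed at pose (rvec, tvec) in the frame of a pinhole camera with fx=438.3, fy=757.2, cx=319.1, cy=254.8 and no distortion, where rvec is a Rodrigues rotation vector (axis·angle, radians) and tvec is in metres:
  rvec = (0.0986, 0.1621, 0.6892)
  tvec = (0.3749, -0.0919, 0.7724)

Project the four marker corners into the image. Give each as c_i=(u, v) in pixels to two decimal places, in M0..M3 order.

Intrinsics K: fx=438.3, fy=757.2, cx=319.1, cy=254.8
Marker side s = 0.152 m; corners in marker frame (Z=0):
  M0 = (-0.0760, +0.0760, 0)
  M1 = (+0.0760, +0.0760, 0)
  M2 = (+0.0760, -0.0760, 0)
  M3 = (-0.0760, -0.0760, 0)
rvec = (0.0986, 0.1621, 0.6892), |rvec| = θ = 0.71484 rad = 40.957°
Rodrigues: sinθ=0.65550, 1−cosθ=0.24480; R = I + sinθ·[k]× + (1−cosθ)·[k]×²:
    [+0.75986 -0.62433 +0.18120]
    [+0.63964 +0.76779 -0.03689]
    [-0.11609 +0.14394 +0.98275]
t = (0.3749, -0.0919, 0.7724) m
M0: Pc = R·M0+t = (+0.26970, -0.08216, +0.79216); u = 438.3·(+0.26970)/0.79216 + 319.1 = 468.3250, v = 757.2·(-0.08216)/0.79216 + 254.8 = 176.2651
M1: Pc = R·M1+t = (+0.38520, +0.01506, +0.77452); u = 438.3·(+0.38520)/0.77452 + 319.1 = 537.0853, v = 757.2·(+0.01506)/0.77452 + 254.8 = 269.5278
M2: Pc = R·M2+t = (+0.48010, -0.10164, +0.75264); u = 438.3·(+0.48010)/0.75264 + 319.1 = 598.6858, v = 757.2·(-0.10164)/0.75264 + 254.8 = 152.5450
M3: Pc = R·M3+t = (+0.36460, -0.19886, +0.77028); u = 438.3·(+0.36460)/0.77028 + 319.1 = 526.5614, v = 757.2·(-0.19886)/0.77028 + 254.8 = 59.3132

c0=(468.33, 176.27) c1=(537.09, 269.53) c2=(598.69, 152.54) c3=(526.56, 59.31)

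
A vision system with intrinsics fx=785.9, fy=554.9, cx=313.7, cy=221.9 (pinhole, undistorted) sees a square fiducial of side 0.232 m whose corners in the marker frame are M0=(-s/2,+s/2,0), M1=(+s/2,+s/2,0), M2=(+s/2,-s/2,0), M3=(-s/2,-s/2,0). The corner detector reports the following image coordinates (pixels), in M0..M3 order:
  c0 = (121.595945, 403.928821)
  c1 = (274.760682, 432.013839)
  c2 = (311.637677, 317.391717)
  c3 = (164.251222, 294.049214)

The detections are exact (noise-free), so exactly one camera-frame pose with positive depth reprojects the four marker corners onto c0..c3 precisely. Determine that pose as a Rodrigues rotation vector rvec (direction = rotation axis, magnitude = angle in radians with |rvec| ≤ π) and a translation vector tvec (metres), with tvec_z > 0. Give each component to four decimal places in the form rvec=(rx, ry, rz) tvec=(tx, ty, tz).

Intrinsics K: fx=785.9, fy=554.9, cx=313.7, cy=221.9
Marker side s = 0.232 m; corners in marker frame (Z=0):
  M0 = (-0.1160, +0.1160, 0)
  M1 = (+0.1160, +0.1160, 0)
  M2 = (+0.1160, -0.1160, 0)
  M3 = (-0.1160, -0.1160, 0)
Detected image corners:
  c0 = (121.595945, 403.928821) px
  c1 = (274.760682, 432.013839) px
  c2 = (311.637677, 317.391717) px
  c3 = (164.251222, 294.049214) px
Planar DLT: solve 8×8 A·h = b for H (H[2,2]=1):
  H  [+617.81278 -215.58534 +217.34205]
  H  [+61.41961 +410.69403 +360.33002]
  H  [-0.13590 -0.20170 +1.00000]
B = K⁻¹H; ‖b₁‖=0.867137, ‖b₂‖=0.867137; λ = 2/(‖b₁‖+‖b₂‖) = 1.153221, sign → tz>0 ⇒ λ=+1.153221
r₁ = λ·B[:,0] = (+0.96913,+0.19032,-0.15673); r₂ = λ·B[:,1] = (-0.22350,+0.94654,-0.23261)
r₃ = r₁×r₂ = (+0.10408,+0.26045,+0.95986); SVD([r₁ r₂ r₃]) → R = UVᵀ:
  R  [+0.96913 -0.22350 +0.10408]
  R  [+0.19032 +0.94654 +0.26045]
  R  [-0.15673 -0.23261 +0.95986]
t = (-0.14139, +0.28769, +1.15322) m
tr R = 2.875533; θ = arccos((tr R − 1)/2) = 0.354655 rad = 20.320°
axis k = ((R−Rᵀ)₃₂, (R−Rᵀ)₁₃, (R−Rᵀ)₂₁) / (2 sinθ) = (-0.709917, +0.375515, +0.595825)
rvec = θ·k = (-0.251775, +0.133178, +0.211312)

rvec=(-0.2518, 0.1332, 0.2113) tvec=(-0.1414, 0.2877, 1.1532)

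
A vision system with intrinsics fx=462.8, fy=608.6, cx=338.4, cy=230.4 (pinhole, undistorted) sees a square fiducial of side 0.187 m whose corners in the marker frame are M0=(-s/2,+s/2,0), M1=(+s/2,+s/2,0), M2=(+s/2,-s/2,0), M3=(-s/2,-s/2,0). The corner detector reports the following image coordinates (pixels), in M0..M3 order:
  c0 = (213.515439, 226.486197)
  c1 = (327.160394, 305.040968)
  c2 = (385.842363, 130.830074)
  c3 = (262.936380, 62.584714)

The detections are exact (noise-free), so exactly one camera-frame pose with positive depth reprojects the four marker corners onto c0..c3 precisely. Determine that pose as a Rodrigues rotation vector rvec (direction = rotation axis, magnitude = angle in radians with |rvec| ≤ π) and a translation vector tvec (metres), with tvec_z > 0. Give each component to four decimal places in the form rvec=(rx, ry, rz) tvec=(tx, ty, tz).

Intrinsics K: fx=462.8, fy=608.6, cx=338.4, cy=230.4
Marker side s = 0.187 m; corners in marker frame (Z=0):
  M0 = (-0.0935, +0.0935, 0)
  M1 = (+0.0935, +0.0935, 0)
  M2 = (+0.0935, -0.0935, 0)
  M3 = (-0.0935, -0.0935, 0)
Detected image corners:
  c0 = (213.515439, 226.486197) px
  c1 = (327.160394, 305.040968) px
  c2 = (385.842363, 130.830074) px
  c3 = (262.936380, 62.584714) px
Planar DLT: solve 8×8 A·h = b for H (H[2,2]=1):
  H  [+505.94132 -221.14588 +294.45157]
  H  [+316.28363 +943.73633 +181.55975]
  H  [-0.42381 +0.22504 +1.00000]
B = K⁻¹H; ‖b₁‖=1.615835, ‖b₂‖=1.615835; λ = 2/(‖b₁‖+‖b₂‖) = 0.618875, sign → tz>0 ⇒ λ=+0.618875
r₁ = λ·B[:,0] = (+0.86835,+0.42092,-0.26229); r₂ = λ·B[:,1] = (-0.39756,+0.90695,+0.13927)
r₃ = r₁×r₂ = (+0.29650,-0.01666,+0.95489); SVD([r₁ r₂ r₃]) → R = UVᵀ:
  R  [+0.86835 -0.39756 +0.29650]
  R  [+0.42092 +0.90695 -0.01666]
  R  [-0.26229 +0.13927 +0.95489]
t = (-0.05877, -0.04966, +0.61888) m
tr R = 2.730183; θ = arccos((tr R − 1)/2) = 0.525464 rad = 30.107°
axis k = ((R−Rᵀ)₃₂, (R−Rᵀ)₁₃, (R−Rᵀ)₂₁) / (2 sinθ) = (+0.155429, +0.556992, +0.815845)
rvec = θ·k = (+0.081672, +0.292679, +0.428697)

rvec=(0.0817, 0.2927, 0.4287) tvec=(-0.0588, -0.0497, 0.6189)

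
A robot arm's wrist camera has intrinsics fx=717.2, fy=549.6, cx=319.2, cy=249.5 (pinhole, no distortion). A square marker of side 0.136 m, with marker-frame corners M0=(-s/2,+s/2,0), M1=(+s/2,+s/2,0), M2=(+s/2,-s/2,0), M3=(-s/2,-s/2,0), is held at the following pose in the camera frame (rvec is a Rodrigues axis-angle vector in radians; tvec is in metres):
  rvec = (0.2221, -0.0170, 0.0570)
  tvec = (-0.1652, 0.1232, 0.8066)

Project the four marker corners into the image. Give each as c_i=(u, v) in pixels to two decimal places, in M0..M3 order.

Intrinsics K: fx=717.2, fy=549.6, cx=319.2, cy=249.5
Marker side s = 0.136 m; corners in marker frame (Z=0):
  M0 = (-0.0680, +0.0680, 0)
  M1 = (+0.0680, +0.0680, 0)
  M2 = (+0.0680, -0.0680, 0)
  M3 = (-0.0680, -0.0680, 0)
rvec = (0.2221, -0.0170, 0.0570), |rvec| = θ = 0.22993 rad = 13.174°
Rodrigues: sinθ=0.22791, 1−cosθ=0.02632; R = I + sinθ·[k]× + (1−cosθ)·[k]×²:
    [+0.99824 -0.05838 -0.01055]
    [+0.05462 +0.97383 -0.22063]
    [+0.02315 +0.21967 +0.97530]
t = (-0.1652, 0.1232, 0.8066) m
M0: Pc = R·M0+t = (-0.23705, +0.18571, +0.81996); u = 717.2·(-0.23705)/0.81996 + 319.2 = 111.8586, v = 549.6·(+0.18571)/0.81996 + 249.5 = 373.9740
M1: Pc = R·M1+t = (-0.10129, +0.19313, +0.82311); u = 717.2·(-0.10129)/0.82311 + 319.2 = 230.9436, v = 549.6·(+0.19313)/0.82311 + 249.5 = 378.4578
M2: Pc = R·M2+t = (-0.09335, +0.06069, +0.79324); u = 717.2·(-0.09335)/0.79324 + 319.2 = 234.7982, v = 549.6·(+0.06069)/0.79324 + 249.5 = 291.5522
M3: Pc = R·M3+t = (-0.22911, +0.05327, +0.79009); u = 717.2·(-0.22911)/0.79009 + 319.2 = 111.2257, v = 549.6·(+0.05327)/0.79009 + 249.5 = 286.5526

c0=(111.86, 373.97) c1=(230.94, 378.46) c2=(234.80, 291.55) c3=(111.23, 286.55)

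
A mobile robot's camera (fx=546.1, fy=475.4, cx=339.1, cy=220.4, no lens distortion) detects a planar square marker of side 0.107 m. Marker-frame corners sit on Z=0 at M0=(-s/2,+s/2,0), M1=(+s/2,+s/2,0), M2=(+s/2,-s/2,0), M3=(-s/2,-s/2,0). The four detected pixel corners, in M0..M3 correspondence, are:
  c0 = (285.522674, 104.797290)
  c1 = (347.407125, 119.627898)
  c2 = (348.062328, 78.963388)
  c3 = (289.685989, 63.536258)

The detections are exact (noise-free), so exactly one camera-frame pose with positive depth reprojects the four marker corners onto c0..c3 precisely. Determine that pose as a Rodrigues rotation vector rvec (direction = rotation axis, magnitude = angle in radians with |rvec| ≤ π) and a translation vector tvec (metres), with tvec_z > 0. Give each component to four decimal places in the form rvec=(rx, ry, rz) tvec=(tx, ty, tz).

rvec=(-0.5016, -0.3554, 0.1116) tvec=(-0.0351, -0.2496, 0.9189)

Intrinsics K: fx=546.1, fy=475.4, cx=339.1, cy=220.4
Marker side s = 0.107 m; corners in marker frame (Z=0):
  M0 = (-0.0535, +0.0535, 0)
  M1 = (+0.0535, +0.0535, 0)
  M2 = (+0.0535, -0.0535, 0)
  M3 = (-0.0535, -0.0535, 0)
Detected image corners:
  c0 = (285.522674, 104.797290) px
  c1 = (347.407125, 119.627898) px
  c2 = (348.062328, 78.963388) px
  c3 = (289.685989, 63.536258) px
Planar DLT: solve 8×8 A·h = b for H (H[2,2]=1):
  H  [+667.14259 -191.20125 +318.23872]
  H  [+171.97636 +333.98589 +91.28293]
  H  [+0.33256 -0.53193 +1.00000]
B = K⁻¹H; ‖b₁‖=1.088213, ‖b₂‖=1.088213; λ = 2/(‖b₁‖+‖b₂‖) = 0.918937, sign → tz>0 ⇒ λ=+0.918937
r₁ = λ·B[:,0] = (+0.93286,+0.19075,+0.30560); r₂ = λ·B[:,1] = (-0.01822,+0.87220,-0.48881)
r₃ = r₁×r₂ = (-0.35978,+0.45042,+0.81712); SVD([r₁ r₂ r₃]) → R = UVᵀ:
  R  [+0.93286 -0.01822 -0.35978]
  R  [+0.19075 +0.87220 +0.45042]
  R  [+0.30560 -0.48881 +0.81712]
t = (-0.03510, -0.24958, +0.91894) m
tr R = 2.622177; θ = arccos((tr R − 1)/2) = 0.624786 rad = 35.798°
axis k = ((R−Rᵀ)₃₂, (R−Rᵀ)₁₃, (R−Rᵀ)₂₁) / (2 sinθ) = (-0.802862, -0.568775, +0.178625)
rvec = θ·k = (-0.501617, -0.355363, +0.111603)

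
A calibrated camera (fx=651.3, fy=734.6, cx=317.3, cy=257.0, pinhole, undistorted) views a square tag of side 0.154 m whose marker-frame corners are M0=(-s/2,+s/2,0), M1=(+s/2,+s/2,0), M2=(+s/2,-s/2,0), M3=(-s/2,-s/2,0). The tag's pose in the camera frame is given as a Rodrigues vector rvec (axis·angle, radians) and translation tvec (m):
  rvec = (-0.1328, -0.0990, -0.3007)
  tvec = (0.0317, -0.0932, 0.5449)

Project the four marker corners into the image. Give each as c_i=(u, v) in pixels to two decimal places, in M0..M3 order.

Intrinsics K: fx=651.3, fy=734.6, cx=317.3, cy=257.0
Marker side s = 0.154 m; corners in marker frame (Z=0):
  M0 = (-0.0770, +0.0770, 0)
  M1 = (+0.0770, +0.0770, 0)
  M2 = (+0.0770, -0.0770, 0)
  M3 = (-0.0770, -0.0770, 0)
rvec = (-0.1328, -0.0990, -0.3007), |rvec| = θ = 0.34330 rad = 19.670°
Rodrigues: sinθ=0.33660, 1−cosθ=0.05835; R = I + sinθ·[k]× + (1−cosθ)·[k]×²:
    [+0.95038 +0.30134 -0.07730]
    [-0.28832 +0.94650 +0.14495]
    [+0.11684 -0.11547 +0.98642]
t = (0.0317, -0.0932, 0.5449) m
M0: Pc = R·M0+t = (-0.01828, +0.00188, +0.52701); u = 651.3·(-0.01828)/0.52701 + 317.3 = 294.7136, v = 734.6·(+0.00188)/0.52701 + 257.0 = 259.6220
M1: Pc = R·M1+t = (+0.12808, -0.04252, +0.54501); u = 651.3·(+0.12808)/0.54501 + 317.3 = 470.3626, v = 734.6·(-0.04252)/0.54501 + 257.0 = 199.6883
M2: Pc = R·M2+t = (+0.08168, -0.18828, +0.56279); u = 651.3·(+0.08168)/0.56279 + 317.3 = 411.8219, v = 734.6·(-0.18828)/0.56279 + 257.0 = 11.2389
M3: Pc = R·M3+t = (-0.06468, -0.14388, +0.54479); u = 651.3·(-0.06468)/0.54479 + 317.3 = 239.9726, v = 734.6·(-0.14388)/0.54479 + 257.0 = 62.9925

c0=(294.71, 259.62) c1=(470.36, 199.69) c2=(411.82, 11.24) c3=(239.97, 62.99)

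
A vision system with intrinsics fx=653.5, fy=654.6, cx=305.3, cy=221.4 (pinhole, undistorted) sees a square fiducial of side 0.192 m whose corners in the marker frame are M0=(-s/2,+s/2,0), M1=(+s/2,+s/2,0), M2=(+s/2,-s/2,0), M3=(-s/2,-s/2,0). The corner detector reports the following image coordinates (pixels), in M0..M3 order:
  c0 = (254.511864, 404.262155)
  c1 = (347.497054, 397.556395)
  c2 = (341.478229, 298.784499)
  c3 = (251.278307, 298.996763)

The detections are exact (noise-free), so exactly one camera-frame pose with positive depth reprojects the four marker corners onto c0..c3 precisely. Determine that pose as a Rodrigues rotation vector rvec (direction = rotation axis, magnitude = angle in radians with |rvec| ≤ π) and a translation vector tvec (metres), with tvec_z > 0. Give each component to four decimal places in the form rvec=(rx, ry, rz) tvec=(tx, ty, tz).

rvec=(-0.2284, -0.4246, -0.0014) tvec=(-0.0100, 0.2446, 1.2547)

Intrinsics K: fx=653.5, fy=654.6, cx=305.3, cy=221.4
Marker side s = 0.192 m; corners in marker frame (Z=0):
  M0 = (-0.0960, +0.0960, 0)
  M1 = (+0.0960, +0.0960, 0)
  M2 = (+0.0960, -0.0960, 0)
  M3 = (-0.0960, -0.0960, 0)
Detected image corners:
  c0 = (254.511864, 404.262155) px
  c1 = (347.497054, 397.556395) px
  c2 = (341.478229, 298.784499) px
  c3 = (251.278307, 298.996763) px
Planar DLT: solve 8×8 A·h = b for H (H[2,2]=1):
  H  [+574.17174 -27.89774 +300.08395]
  H  [+96.18969 +469.64674 +348.98979]
  H  [+0.32558 -0.17483 +1.00000]
B = K⁻¹H; ‖b₁‖=0.796976, ‖b₂‖=0.796976; λ = 2/(‖b₁‖+‖b₂‖) = 1.254743, sign → tz>0 ⇒ λ=+1.254743
r₁ = λ·B[:,0] = (+0.91158,+0.04621,+0.40852); r₂ = λ·B[:,1] = (+0.04892,+0.97442,-0.21936)
r₃ = r₁×r₂ = (-0.40821,+0.21995,+0.88600); SVD([r₁ r₂ r₃]) → R = UVᵀ:
  R  [+0.91158 +0.04892 -0.40821]
  R  [+0.04621 +0.97442 +0.21995]
  R  [+0.40852 -0.21936 +0.88600]
t = (-0.01002, +0.24457, +1.25474) m
tr R = 2.771990; θ = arccos((tr R − 1)/2) = 0.482161 rad = 27.626°
axis k = ((R−Rᵀ)₃₂, (R−Rᵀ)₁₃, (R−Rᵀ)₂₁) / (2 sinθ) = (-0.473708, -0.880677, -0.002923)
rvec = θ·k = (-0.228404, -0.424628, -0.001409)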